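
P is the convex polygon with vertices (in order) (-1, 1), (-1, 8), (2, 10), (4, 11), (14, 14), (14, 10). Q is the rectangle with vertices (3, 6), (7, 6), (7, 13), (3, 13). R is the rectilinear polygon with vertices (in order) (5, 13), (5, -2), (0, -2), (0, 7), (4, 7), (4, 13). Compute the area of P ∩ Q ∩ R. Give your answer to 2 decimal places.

6.15

The intersection is the polygon with vertices (5,11.3), (5,6), (3,6), (3,7), (4,7), (4,11).
By the shoelace formula its area is 6.15.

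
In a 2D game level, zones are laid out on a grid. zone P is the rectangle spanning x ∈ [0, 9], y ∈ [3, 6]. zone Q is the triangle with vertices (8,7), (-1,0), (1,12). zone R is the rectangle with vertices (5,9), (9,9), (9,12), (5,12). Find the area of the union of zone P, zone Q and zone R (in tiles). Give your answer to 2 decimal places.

71.63

By inclusion–exclusion:
Individual areas: |zone P| = 27, |zone Q| = 47, |zone R| = 12.
|zone P∩zone Q| = 14.3571.
|zone P∩zone R| = 0 (no overlap).
|zone Q∩zone R| = 0.0143.
|zone P∩zone Q∩zone R| = 0.
|zone P ∪ zone Q ∪ zone R| = 86 − 14.3714 + 0 = 71.63.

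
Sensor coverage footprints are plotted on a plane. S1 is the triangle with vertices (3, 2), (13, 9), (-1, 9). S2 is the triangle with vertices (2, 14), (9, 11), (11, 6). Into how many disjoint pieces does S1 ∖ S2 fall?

S1 ∖ S2 splits into 2 disjoint pieces (area 43.3431, area 2.8).

2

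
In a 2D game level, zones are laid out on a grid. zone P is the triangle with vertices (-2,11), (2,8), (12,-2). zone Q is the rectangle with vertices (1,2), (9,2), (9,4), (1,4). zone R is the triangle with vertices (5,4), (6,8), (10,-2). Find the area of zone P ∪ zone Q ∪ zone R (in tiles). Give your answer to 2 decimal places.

By inclusion–exclusion:
Individual areas: |zone P| = 5, |zone Q| = 16, |zone R| = 13.
|zone P∩zone Q| = 0.7692.
|zone P∩zone R| = 1.2966.
|zone Q∩zone R| = 4.3333.
|zone P∩zone Q∩zone R| = 0.7692.
|zone P ∪ zone Q ∪ zone R| = 34 − 6.3991 + 0.7692 = 28.37.

28.37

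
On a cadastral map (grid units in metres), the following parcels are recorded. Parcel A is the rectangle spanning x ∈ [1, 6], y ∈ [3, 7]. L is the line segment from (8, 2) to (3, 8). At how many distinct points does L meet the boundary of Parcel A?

2

The segment meets the boundary at (6,4.4), (3.833,7).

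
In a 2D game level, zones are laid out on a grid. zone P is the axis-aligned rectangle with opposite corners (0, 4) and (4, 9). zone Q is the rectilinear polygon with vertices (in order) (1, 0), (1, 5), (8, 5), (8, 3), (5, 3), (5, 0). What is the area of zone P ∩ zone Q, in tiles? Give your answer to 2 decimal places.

The intersection is the polygon with vertices (4,4), (1,4), (1,5), (4,5).
By the shoelace formula its area is 3.00.

3.00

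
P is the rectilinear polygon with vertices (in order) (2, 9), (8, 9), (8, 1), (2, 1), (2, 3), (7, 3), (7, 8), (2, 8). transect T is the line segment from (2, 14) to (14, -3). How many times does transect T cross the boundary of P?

4

The segment meets the boundary at (8,5.5), (7,6.917), (6.235,8), (5.529,9).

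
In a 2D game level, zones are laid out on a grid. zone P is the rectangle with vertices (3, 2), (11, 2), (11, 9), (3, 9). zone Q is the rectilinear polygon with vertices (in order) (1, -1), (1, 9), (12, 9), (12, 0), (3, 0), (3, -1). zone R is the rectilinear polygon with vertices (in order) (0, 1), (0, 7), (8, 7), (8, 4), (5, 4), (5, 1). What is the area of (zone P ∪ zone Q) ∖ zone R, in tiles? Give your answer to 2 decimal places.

|zone P ∪ zone Q| = 101.
|(zone P ∪ zone Q) ∩ zone R| = 33.
|(zone P ∪ zone Q) ∖ zone R| = 101 − 33 = 68.00.

68.00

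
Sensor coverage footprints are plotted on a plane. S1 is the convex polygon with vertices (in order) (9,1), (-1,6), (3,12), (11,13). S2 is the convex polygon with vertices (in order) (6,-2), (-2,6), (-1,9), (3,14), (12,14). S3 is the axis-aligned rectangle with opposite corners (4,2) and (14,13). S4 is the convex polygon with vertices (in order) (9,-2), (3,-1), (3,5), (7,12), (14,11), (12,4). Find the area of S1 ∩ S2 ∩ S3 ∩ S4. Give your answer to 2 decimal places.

The intersection is the polygon with vertices (10.5,10), (7.5,2), (7,2), (4,3.5), (4,6.75), (7,12), (10.744,11.465).
By the shoelace formula its area is 42.18.

42.18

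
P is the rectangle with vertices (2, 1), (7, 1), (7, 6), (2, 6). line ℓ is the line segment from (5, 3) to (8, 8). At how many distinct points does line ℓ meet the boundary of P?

The segment meets the boundary at (6.8,6).

1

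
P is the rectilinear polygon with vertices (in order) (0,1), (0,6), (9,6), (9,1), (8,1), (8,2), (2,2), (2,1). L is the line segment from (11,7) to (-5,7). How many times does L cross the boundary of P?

0

The segment lies entirely outside P and never meets its boundary.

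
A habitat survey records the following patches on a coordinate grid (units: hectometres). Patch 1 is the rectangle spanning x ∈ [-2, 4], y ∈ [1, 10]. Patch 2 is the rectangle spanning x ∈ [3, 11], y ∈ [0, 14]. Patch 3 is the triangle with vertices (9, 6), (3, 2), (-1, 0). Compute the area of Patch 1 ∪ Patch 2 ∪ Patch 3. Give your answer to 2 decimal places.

By inclusion–exclusion:
Individual areas: |Patch 1| = 54, |Patch 2| = 112, |Patch 3| = 2.
|Patch 1∩Patch 2|: x∈[3,4], y∈[1,10] → 1·9 = 9.
|Patch 1∩Patch 3| = 1.
|Patch 2∩Patch 3| = 1.2.
|Patch 1∩Patch 2∩Patch 3| = 0.3667.
|Patch 1 ∪ Patch 2 ∪ Patch 3| = 168 − 11.2 + 0.3667 = 157.17.

157.17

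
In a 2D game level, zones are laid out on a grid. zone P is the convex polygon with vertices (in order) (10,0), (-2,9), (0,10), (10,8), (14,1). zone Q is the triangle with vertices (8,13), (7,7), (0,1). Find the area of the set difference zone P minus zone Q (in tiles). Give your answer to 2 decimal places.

61.27

|zone P| = 71, |zone P∩zone Q| = 9.7274.
|zone P ∖ zone Q| = |zone P| − |zone P∩zone Q| = 71 − 9.7274 = 61.27.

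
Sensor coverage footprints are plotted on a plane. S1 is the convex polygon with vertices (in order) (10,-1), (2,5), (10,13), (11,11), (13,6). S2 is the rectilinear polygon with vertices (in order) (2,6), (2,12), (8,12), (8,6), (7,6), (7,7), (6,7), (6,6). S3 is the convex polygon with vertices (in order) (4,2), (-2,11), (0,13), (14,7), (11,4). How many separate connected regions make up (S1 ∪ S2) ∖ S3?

2

(S1 ∪ S2) ∖ S3 splits into 2 disjoint pieces (area 17.8736, area 17.0862).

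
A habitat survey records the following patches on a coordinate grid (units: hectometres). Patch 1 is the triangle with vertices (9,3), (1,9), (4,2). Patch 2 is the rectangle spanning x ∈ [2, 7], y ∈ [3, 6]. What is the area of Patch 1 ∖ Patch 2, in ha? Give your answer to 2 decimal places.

|Patch 1| = 19, |Patch 1∩Patch 2| = 10.7143.
|Patch 1 ∖ Patch 2| = |Patch 1| − |Patch 1∩Patch 2| = 19 − 10.7143 = 8.29.

8.29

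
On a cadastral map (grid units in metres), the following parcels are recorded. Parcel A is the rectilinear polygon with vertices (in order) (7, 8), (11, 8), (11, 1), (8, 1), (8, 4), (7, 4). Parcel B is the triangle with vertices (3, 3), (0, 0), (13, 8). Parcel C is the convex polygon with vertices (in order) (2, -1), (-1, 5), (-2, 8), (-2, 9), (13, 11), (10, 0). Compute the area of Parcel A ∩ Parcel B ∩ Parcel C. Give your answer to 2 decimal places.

1.85

The intersection is the polygon with vertices (7,4.308), (7,5), (11,7), (11,6.769).
By the shoelace formula its area is 1.85.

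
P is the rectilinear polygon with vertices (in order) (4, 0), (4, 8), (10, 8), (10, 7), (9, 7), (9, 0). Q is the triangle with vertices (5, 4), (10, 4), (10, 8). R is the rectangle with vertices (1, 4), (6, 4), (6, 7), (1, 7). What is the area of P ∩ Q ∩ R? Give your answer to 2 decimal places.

The intersection is the polygon with vertices (5,4), (6,4.8), (6,4).
By the shoelace formula its area is 0.40.

0.40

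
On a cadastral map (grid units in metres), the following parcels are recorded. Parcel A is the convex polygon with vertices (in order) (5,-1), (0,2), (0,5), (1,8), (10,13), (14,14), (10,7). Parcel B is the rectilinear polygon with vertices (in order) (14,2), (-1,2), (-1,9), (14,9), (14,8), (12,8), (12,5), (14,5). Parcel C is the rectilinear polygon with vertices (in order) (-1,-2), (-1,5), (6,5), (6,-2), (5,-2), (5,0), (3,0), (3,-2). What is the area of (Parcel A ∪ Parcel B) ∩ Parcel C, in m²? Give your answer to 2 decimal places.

29.87

The region (Parcel A ∪ Parcel B) ∩ Parcel C is the polygon with vertices (-1,2), (-1,5), (6,5), (6,0.6), (5,-1), (5,0), (3.333,0), (0,2).
By the shoelace formula its area is 29.87.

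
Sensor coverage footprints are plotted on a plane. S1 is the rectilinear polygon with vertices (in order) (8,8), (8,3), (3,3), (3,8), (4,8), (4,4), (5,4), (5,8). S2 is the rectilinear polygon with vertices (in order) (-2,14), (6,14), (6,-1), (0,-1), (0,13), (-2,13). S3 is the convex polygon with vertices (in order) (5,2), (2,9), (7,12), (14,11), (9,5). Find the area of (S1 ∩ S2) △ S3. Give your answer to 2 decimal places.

57.21

|S1 ∩ S2| = 11.
|(S1 ∩ S2) ∩ S3| = 8.1429.
|(S1 ∩ S2) △ S3| = 11 + 62.5 − 16.2857 = 57.21.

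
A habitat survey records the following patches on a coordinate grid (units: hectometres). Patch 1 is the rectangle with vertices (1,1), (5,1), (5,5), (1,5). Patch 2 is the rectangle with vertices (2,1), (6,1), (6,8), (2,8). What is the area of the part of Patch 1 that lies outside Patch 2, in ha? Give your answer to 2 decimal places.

|Patch 1∩Patch 2|: x∈[2,5], y∈[1,5] → 3·4 = 12.
|Patch 1| = 16.
|Patch 1 ∖ Patch 2| = |Patch 1| − |Patch 1∩Patch 2| = 16 − 12 = 4.00.

4.00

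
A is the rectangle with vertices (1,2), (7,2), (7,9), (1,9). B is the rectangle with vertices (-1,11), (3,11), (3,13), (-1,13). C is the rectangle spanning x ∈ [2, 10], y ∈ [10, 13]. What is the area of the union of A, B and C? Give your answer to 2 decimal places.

By inclusion–exclusion:
Individual areas: |A| = 42, |B| = 8, |C| = 24.
|A∩B| = 0 (no overlap).
|A∩C| = 0 (no overlap).
|B∩C|: x∈[2,3], y∈[11,13] → 1·2 = 2.
|A∩B∩C| = 0.
|A ∪ B ∪ C| = 74 − 2 + 0 = 72.00.

72.00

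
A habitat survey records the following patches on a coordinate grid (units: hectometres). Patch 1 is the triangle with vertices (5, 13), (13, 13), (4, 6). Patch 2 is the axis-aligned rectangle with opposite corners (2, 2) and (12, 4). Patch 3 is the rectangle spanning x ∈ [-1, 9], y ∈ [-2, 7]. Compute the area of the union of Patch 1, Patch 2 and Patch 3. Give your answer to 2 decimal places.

By inclusion–exclusion:
Individual areas: |Patch 1| = 28, |Patch 2| = 20, |Patch 3| = 90.
|Patch 1∩Patch 2| = 0.
|Patch 1∩Patch 3| = 0.5714.
|Patch 2∩Patch 3|: x∈[2,9], y∈[2,4] → 7·2 = 14.
|Patch 1∩Patch 2∩Patch 3| = 0.
|Patch 1 ∪ Patch 2 ∪ Patch 3| = 138 − 14.5714 + 0 = 123.43.

123.43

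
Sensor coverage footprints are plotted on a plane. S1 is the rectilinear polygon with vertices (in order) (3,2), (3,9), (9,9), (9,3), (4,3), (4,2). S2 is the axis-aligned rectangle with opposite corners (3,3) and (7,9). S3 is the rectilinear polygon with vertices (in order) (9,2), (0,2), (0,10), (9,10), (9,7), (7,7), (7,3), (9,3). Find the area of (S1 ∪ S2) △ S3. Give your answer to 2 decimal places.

|S1 ∪ S2| = 37.
|(S1 ∪ S2) ∩ S3| = 29.
|(S1 ∪ S2) △ S3| = 37 + 64 − 58 = 43.00.

43.00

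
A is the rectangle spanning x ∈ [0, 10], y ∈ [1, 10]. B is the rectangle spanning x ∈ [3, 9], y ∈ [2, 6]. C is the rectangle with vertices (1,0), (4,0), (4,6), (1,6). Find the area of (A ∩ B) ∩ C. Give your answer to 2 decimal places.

4.00

The region (A ∩ B) ∩ C is the polygon with vertices (3,6), (4,6), (4,2), (3,2).
By the shoelace formula its area is 4.00.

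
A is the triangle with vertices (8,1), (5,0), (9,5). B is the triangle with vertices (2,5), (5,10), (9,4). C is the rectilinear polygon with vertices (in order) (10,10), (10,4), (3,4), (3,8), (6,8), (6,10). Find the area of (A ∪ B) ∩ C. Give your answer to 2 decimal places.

15.77

|A ∪ B| = 24.3526.
|(A ∪ B) ∩ C| = 15.77.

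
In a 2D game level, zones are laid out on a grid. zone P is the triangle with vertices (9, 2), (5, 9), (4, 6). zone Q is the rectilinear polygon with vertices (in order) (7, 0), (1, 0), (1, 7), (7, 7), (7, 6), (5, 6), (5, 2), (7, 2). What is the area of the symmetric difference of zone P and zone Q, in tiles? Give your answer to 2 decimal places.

38.18

|zone P| = 9.5, |zone Q| = 34, |zone P∩zone Q| = 2.6619.
|zone P △ zone Q| = |zone P| + |zone Q| − 2·|zone P∩zone Q| = 9.5 + 34 − 5.3238 = 38.18.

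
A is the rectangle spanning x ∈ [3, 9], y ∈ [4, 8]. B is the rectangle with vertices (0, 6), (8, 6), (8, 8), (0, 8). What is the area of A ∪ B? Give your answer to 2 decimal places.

By inclusion–exclusion:
Individual areas: |A| = 24, |B| = 16.
|A∩B|: x∈[3,8], y∈[6,8] → 5·2 = 10.
|A ∪ B| = 40 − 10 = 30.00.

30.00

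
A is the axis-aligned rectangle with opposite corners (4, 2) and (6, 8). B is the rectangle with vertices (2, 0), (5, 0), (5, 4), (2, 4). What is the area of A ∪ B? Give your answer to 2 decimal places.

By inclusion–exclusion:
Individual areas: |A| = 12, |B| = 12.
|A∩B|: x∈[4,5], y∈[2,4] → 1·2 = 2.
|A ∪ B| = 24 − 2 = 22.00.

22.00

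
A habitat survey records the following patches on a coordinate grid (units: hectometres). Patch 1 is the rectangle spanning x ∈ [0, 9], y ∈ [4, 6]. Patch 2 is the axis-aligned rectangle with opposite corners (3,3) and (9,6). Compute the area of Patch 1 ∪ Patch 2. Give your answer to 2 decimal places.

24.00

By inclusion–exclusion:
Individual areas: |Patch 1| = 18, |Patch 2| = 18.
|Patch 1∩Patch 2|: x∈[3,9], y∈[4,6] → 6·2 = 12.
|Patch 1 ∪ Patch 2| = 36 − 12 = 24.00.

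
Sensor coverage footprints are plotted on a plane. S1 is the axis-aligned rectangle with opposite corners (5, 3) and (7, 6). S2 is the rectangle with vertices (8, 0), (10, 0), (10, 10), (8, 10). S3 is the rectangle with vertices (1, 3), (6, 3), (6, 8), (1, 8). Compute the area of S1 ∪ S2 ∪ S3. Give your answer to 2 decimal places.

By inclusion–exclusion:
Individual areas: |S1| = 6, |S2| = 20, |S3| = 25.
|S1∩S2| = 0 (no overlap).
|S1∩S3|: x∈[5,6], y∈[3,6] → 1·3 = 3.
|S2∩S3| = 0 (no overlap).
|S1∩S2∩S3| = 0.
|S1 ∪ S2 ∪ S3| = 51 − 3 + 0 = 48.00.

48.00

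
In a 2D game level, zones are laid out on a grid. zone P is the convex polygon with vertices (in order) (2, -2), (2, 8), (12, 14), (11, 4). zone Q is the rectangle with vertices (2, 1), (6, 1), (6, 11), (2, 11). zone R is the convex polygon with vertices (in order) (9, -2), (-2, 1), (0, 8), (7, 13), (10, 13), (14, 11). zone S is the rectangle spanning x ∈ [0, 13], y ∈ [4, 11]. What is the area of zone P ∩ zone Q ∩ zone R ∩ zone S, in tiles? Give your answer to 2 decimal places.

The intersection is the polygon with vertices (6,4), (2,4), (2,8), (6,10.4).
By the shoelace formula its area is 20.80.

20.80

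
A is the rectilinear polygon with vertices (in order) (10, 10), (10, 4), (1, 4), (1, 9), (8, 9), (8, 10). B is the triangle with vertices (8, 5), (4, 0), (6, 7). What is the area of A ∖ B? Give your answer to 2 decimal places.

|A| = 47, |A∩B| = 4.8857.
|A ∖ B| = |A| − |A∩B| = 47 − 4.8857 = 42.11.

42.11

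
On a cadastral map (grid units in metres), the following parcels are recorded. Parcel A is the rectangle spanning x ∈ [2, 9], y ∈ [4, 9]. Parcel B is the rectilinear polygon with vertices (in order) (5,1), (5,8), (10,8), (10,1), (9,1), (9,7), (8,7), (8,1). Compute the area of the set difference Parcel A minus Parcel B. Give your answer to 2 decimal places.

22.00

|Parcel A| = 35, |Parcel A∩Parcel B| = 13.
|Parcel A ∖ Parcel B| = |Parcel A| − |Parcel A∩Parcel B| = 35 − 13 = 22.00.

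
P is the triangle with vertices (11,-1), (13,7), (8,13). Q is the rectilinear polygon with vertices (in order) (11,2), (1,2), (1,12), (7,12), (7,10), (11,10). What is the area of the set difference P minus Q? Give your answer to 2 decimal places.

|P| = 26, |P∩Q| = 11.85.
|P ∖ Q| = |P| − |P∩Q| = 26 − 11.85 = 14.15.

14.15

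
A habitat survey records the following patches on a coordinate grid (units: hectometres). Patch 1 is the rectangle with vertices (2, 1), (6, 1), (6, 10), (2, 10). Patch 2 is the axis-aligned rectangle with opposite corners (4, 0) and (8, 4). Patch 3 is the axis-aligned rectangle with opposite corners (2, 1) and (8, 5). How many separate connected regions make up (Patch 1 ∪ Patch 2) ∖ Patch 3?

2

(Patch 1 ∪ Patch 2) ∖ Patch 3 splits into 2 disjoint pieces (area 20, area 4).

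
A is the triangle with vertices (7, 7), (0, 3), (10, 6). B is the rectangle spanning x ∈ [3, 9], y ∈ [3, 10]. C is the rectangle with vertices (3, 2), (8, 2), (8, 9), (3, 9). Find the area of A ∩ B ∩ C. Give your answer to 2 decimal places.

7.01

The intersection is the polygon with vertices (8,6.667), (8,5.4), (3,3.9), (3,4.714), (7,7).
By the shoelace formula its area is 7.01.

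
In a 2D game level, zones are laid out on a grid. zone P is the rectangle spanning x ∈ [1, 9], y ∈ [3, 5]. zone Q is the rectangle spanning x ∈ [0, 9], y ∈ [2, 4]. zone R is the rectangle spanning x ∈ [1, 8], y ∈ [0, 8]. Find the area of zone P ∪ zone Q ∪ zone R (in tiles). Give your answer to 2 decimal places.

By inclusion–exclusion:
Individual areas: |zone P| = 16, |zone Q| = 18, |zone R| = 56.
|zone P∩zone Q|: x∈[1,9], y∈[3,4] → 8·1 = 8.
|zone P∩zone R|: x∈[1,8], y∈[3,5] → 7·2 = 14.
|zone Q∩zone R|: x∈[1,8], y∈[2,4] → 7·2 = 14.
|zone P∩zone Q∩zone R| = 7.
|zone P ∪ zone Q ∪ zone R| = 90 − 36 + 7 = 61.00.

61.00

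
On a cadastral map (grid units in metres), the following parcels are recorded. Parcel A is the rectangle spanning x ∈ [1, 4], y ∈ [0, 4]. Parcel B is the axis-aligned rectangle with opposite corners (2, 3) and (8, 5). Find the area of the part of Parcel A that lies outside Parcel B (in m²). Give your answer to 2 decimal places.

10.00

|Parcel A∩Parcel B|: x∈[2,4], y∈[3,4] → 2·1 = 2.
|Parcel A| = 12.
|Parcel A ∖ Parcel B| = |Parcel A| − |Parcel A∩Parcel B| = 12 − 2 = 10.00.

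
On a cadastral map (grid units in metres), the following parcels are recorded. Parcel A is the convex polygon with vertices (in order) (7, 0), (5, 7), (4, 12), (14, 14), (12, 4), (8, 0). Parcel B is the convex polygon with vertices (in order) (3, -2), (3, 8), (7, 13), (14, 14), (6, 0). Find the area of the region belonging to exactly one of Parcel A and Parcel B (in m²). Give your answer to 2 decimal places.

60.83

|Parcel A| = 87.5, |Parcel B| = 83.5, |Parcel A∩Parcel B| = 55.0871.
|Parcel A △ Parcel B| = |Parcel A| + |Parcel B| − 2·|Parcel A∩Parcel B| = 87.5 + 83.5 − 110.1743 = 60.83.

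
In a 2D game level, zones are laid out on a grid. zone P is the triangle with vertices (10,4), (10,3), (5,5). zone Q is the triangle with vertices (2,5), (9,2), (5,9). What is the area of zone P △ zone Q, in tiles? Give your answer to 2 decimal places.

|zone P| = 2.5, |zone Q| = 18.5, |zone P∩zone Q| = 0.7646.
|zone P △ zone Q| = |zone P| + |zone Q| − 2·|zone P∩zone Q| = 2.5 + 18.5 − 1.5293 = 19.47.

19.47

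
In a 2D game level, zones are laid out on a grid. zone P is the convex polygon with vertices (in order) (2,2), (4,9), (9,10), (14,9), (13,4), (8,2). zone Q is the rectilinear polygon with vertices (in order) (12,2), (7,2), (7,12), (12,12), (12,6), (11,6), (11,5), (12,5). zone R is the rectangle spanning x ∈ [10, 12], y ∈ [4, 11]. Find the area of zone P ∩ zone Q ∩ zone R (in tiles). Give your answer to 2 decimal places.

The intersection is the polygon with vertices (12,9.4), (12,6), (11,6), (11,5), (12,5), (12,4), (10,4), (10,9.8).
By the shoelace formula its area is 10.20.

10.20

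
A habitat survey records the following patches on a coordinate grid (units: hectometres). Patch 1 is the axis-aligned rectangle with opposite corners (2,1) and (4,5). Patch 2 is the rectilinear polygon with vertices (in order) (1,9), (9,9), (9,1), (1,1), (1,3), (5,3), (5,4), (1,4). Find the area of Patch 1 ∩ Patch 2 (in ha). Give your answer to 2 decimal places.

6.00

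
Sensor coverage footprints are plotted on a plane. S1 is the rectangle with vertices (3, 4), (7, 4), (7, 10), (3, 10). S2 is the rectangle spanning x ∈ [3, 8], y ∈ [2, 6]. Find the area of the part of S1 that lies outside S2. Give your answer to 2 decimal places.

|S1∩S2|: x∈[3,7], y∈[4,6] → 4·2 = 8.
|S1| = 24.
|S1 ∖ S2| = |S1| − |S1∩S2| = 24 − 8 = 16.00.

16.00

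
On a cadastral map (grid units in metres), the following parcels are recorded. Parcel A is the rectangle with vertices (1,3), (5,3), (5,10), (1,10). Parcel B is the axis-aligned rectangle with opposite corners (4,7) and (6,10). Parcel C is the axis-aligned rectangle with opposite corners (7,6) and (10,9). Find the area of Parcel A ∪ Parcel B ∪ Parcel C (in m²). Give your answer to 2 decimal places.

By inclusion–exclusion:
Individual areas: |Parcel A| = 28, |Parcel B| = 6, |Parcel C| = 9.
|Parcel A∩Parcel B|: x∈[4,5], y∈[7,10] → 1·3 = 3.
|Parcel A∩Parcel C| = 0 (no overlap).
|Parcel B∩Parcel C| = 0 (no overlap).
|Parcel A∩Parcel B∩Parcel C| = 0.
|Parcel A ∪ Parcel B ∪ Parcel C| = 43 − 3 + 0 = 40.00.

40.00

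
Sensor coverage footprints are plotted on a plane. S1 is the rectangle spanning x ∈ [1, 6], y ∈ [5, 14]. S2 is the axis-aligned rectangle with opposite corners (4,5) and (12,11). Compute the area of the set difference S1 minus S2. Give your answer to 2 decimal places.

|S1∩S2|: x∈[4,6], y∈[5,11] → 2·6 = 12.
|S1| = 45.
|S1 ∖ S2| = |S1| − |S1∩S2| = 45 − 12 = 33.00.

33.00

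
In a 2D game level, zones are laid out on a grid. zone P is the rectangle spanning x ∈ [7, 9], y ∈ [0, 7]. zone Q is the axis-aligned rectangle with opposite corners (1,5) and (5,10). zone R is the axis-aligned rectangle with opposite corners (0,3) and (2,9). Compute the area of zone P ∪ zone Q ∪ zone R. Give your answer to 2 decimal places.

42.00

By inclusion–exclusion:
Individual areas: |zone P| = 14, |zone Q| = 20, |zone R| = 12.
|zone P∩zone Q| = 0 (no overlap).
|zone P∩zone R| = 0 (no overlap).
|zone Q∩zone R|: x∈[1,2], y∈[5,9] → 1·4 = 4.
|zone P∩zone Q∩zone R| = 0.
|zone P ∪ zone Q ∪ zone R| = 46 − 4 + 0 = 42.00.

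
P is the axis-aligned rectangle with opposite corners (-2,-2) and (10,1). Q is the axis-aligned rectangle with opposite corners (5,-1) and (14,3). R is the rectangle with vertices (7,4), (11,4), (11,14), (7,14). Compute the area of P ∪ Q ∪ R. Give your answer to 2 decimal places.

102.00

By inclusion–exclusion:
Individual areas: |P| = 36, |Q| = 36, |R| = 40.
|P∩Q|: x∈[5,10], y∈[-1,1] → 5·2 = 10.
|P∩R| = 0 (no overlap).
|Q∩R| = 0 (no overlap).
|P∩Q∩R| = 0.
|P ∪ Q ∪ R| = 112 − 10 + 0 = 102.00.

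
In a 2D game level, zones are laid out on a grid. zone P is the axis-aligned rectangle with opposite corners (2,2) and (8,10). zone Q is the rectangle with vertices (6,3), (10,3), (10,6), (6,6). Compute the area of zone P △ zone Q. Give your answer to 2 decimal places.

48.00

|zone P∩zone Q|: x∈[6,8], y∈[3,6] → 2·3 = 6.
|zone P △ zone Q| = |zone P| + |zone Q| − 2·|zone P∩zone Q| = 48 + 12 − 12 = 48.00.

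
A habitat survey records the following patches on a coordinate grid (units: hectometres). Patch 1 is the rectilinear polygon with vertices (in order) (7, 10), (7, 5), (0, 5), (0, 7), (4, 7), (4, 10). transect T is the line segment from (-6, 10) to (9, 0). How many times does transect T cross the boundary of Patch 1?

The segment meets the boundary at (1.5,5), (0,6).

2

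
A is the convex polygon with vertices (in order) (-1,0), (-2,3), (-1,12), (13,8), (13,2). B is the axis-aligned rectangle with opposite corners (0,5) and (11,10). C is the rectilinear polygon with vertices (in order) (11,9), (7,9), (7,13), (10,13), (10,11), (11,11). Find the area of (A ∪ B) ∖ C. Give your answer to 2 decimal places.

|A ∪ B| = 135.5714.
|(A ∪ B) ∩ C| = 4.
|(A ∪ B) ∖ C| = 135.5714 − 4 = 131.57.

131.57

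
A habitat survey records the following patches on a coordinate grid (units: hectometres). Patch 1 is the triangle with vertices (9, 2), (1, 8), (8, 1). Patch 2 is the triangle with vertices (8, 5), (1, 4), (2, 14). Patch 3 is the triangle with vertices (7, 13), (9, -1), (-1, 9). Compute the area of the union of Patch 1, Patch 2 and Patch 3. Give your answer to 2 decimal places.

By inclusion–exclusion:
Individual areas: |Patch 1| = 7, |Patch 2| = 34.5, |Patch 3| = 60.
|Patch 1∩Patch 2| = 1.9431.
|Patch 1∩Patch 3| = 6.8425.
|Patch 2∩Patch 3| = 27.2644.
|Patch 1∩Patch 2∩Patch 3| = 1.9431.
|Patch 1 ∪ Patch 2 ∪ Patch 3| = 101.5 − 36.0499 + 1.9431 = 67.39.

67.39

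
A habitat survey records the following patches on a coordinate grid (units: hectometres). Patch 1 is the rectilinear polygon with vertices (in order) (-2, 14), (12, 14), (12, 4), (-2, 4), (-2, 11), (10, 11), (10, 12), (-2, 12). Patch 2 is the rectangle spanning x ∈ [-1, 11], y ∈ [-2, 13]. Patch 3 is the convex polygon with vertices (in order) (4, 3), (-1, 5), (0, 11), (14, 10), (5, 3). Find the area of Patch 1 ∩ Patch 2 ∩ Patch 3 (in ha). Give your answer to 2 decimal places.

The intersection is the polygon with vertices (11,7.667), (6.286,4), (1.5,4), (-1,5), (0,11), (11,10.214).
By the shoelace formula its area is 66.79.

66.79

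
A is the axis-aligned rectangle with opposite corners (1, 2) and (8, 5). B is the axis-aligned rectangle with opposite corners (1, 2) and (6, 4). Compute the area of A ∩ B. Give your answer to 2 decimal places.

10.00

|A∩B|: x∈[1,6], y∈[2,4] → 5·2 = 10.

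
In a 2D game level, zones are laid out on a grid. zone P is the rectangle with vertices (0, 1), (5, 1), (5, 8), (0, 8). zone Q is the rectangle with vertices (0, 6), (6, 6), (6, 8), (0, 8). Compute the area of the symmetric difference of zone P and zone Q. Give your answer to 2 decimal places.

27.00

|zone P∩zone Q|: x∈[0,5], y∈[6,8] → 5·2 = 10.
|zone P △ zone Q| = |zone P| + |zone Q| − 2·|zone P∩zone Q| = 35 + 12 − 20 = 27.00.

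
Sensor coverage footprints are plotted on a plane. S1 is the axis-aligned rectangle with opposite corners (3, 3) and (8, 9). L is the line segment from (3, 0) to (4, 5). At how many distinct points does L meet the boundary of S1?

1

The segment meets the boundary at (3.6,3).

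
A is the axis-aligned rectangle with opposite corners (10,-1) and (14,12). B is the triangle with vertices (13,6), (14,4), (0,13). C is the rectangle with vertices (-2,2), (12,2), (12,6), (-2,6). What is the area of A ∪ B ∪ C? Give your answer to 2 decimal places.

105.22

By inclusion–exclusion:
Individual areas: |A| = 52, |B| = 9.5, |C| = 56.
|A∩B| = 4.2802.
|A∩C|: x∈[10,12], y∈[2,6] → 2·4 = 8.
|B∩C| = 0.3968.
|A∩B∩C| = 0.3968.
|A ∪ B ∪ C| = 117.5 − 12.677 + 0.3968 = 105.22.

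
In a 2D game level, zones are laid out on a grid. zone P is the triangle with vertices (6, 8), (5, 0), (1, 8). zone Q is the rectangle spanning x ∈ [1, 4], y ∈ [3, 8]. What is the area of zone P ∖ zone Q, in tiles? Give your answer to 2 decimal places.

|zone P| = 20, |zone P∩zone Q| = 8.75.
|zone P ∖ zone Q| = |zone P| − |zone P∩zone Q| = 20 − 8.75 = 11.25.

11.25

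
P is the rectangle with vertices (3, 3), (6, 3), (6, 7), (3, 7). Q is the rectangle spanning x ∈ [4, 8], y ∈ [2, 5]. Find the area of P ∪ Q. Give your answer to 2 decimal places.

20.00

By inclusion–exclusion:
Individual areas: |P| = 12, |Q| = 12.
|P∩Q|: x∈[4,6], y∈[3,5] → 2·2 = 4.
|P ∪ Q| = 24 − 4 = 20.00.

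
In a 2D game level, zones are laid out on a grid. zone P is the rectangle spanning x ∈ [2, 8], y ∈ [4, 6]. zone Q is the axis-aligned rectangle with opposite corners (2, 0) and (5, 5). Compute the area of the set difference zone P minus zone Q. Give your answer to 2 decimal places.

9.00

|zone P∩zone Q|: x∈[2,5], y∈[4,5] → 3·1 = 3.
|zone P| = 12.
|zone P ∖ zone Q| = |zone P| − |zone P∩zone Q| = 12 − 3 = 9.00.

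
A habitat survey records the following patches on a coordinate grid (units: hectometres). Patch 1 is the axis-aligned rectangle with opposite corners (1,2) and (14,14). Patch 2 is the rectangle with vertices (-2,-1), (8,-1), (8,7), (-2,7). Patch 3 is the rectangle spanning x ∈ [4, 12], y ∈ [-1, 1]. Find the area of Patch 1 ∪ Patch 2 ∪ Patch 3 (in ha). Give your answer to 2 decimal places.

By inclusion–exclusion:
Individual areas: |Patch 1| = 156, |Patch 2| = 80, |Patch 3| = 16.
|Patch 1∩Patch 2|: x∈[1,8], y∈[2,7] → 7·5 = 35.
|Patch 1∩Patch 3| = 0 (no overlap).
|Patch 2∩Patch 3|: x∈[4,8], y∈[-1,1] → 4·2 = 8.
|Patch 1∩Patch 2∩Patch 3| = 0.
|Patch 1 ∪ Patch 2 ∪ Patch 3| = 252 − 43 + 0 = 209.00.

209.00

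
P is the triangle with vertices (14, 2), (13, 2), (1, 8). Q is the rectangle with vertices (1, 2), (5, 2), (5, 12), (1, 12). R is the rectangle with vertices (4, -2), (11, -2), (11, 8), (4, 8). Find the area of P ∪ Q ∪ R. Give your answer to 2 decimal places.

By inclusion–exclusion:
Individual areas: |P| = 3, |Q| = 40, |R| = 70.
|P∩Q| = 0.3077.
|P∩R| = 1.75.
|Q∩R|: x∈[4,5], y∈[2,8] → 1·6 = 6.
|P∩Q∩R| = 0.1346.
|P ∪ Q ∪ R| = 113 − 8.0577 + 0.1346 = 105.08.

105.08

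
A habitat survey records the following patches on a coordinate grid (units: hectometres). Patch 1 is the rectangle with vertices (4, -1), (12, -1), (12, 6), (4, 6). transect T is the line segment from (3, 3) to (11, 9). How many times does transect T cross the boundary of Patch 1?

2

The segment meets the boundary at (7,6), (4,3.75).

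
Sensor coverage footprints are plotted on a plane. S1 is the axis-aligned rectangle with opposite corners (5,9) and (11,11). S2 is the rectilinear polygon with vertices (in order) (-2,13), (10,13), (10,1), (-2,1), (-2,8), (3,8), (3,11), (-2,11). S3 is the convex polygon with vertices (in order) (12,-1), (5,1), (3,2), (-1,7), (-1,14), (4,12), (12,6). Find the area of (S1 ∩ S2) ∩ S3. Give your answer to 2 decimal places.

The region (S1 ∩ S2) ∩ S3 is the polygon with vertices (5,11), (5.333,11), (8,9), (5,9).
By the shoelace formula its area is 3.33.

3.33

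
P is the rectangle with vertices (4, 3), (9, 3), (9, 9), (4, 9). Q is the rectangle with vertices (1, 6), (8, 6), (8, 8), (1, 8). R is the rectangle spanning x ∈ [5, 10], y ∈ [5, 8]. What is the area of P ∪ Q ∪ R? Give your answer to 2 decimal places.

39.00

By inclusion–exclusion:
Individual areas: |P| = 30, |Q| = 14, |R| = 15.
|P∩Q|: x∈[4,8], y∈[6,8] → 4·2 = 8.
|P∩R|: x∈[5,9], y∈[5,8] → 4·3 = 12.
|Q∩R|: x∈[5,8], y∈[6,8] → 3·2 = 6.
|P∩Q∩R| = 6.
|P ∪ Q ∪ R| = 59 − 26 + 6 = 39.00.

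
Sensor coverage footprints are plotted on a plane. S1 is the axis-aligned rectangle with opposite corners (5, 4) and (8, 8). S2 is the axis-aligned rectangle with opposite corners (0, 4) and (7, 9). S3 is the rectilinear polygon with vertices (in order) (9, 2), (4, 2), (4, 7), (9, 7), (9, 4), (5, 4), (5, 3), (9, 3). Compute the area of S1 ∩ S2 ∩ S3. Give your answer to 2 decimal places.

The intersection is the polygon with vertices (7,4), (5,4), (5,7), (7,7).
By the shoelace formula its area is 6.00.

6.00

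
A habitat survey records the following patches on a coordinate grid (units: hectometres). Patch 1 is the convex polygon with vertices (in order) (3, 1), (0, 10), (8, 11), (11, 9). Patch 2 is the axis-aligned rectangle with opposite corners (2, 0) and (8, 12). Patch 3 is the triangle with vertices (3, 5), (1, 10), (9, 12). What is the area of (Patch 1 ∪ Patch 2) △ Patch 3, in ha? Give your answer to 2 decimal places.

|Patch 1 ∪ Patch 2| = 85.75.
|(Patch 1 ∪ Patch 2) ∩ Patch 3| = 21.5492.
|(Patch 1 ∪ Patch 2) △ Patch 3| = 85.75 + 22 − 43.0985 = 64.65.

64.65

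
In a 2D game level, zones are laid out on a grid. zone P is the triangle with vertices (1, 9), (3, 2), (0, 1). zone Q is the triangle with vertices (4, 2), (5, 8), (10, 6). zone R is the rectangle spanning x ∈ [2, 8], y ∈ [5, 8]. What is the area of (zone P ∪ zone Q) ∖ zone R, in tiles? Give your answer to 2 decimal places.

|zone P ∪ zone Q| = 27.5.
|(zone P ∪ zone Q) ∩ zone R| = 7.9857.
|(zone P ∪ zone Q) ∖ zone R| = 27.5 − 7.9857 = 19.51.

19.51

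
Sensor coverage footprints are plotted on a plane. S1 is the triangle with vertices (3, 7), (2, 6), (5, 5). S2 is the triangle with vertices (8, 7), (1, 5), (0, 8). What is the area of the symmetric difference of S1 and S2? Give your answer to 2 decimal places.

10.59

|S1| = 2, |S2| = 11.5, |S1∩S2| = 1.453.
|S1 △ S2| = |S1| + |S2| − 2·|S1∩S2| = 2 + 11.5 − 2.906 = 10.59.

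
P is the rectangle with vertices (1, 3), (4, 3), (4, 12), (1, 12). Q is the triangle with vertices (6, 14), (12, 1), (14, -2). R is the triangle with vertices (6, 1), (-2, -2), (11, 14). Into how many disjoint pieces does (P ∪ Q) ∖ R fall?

(P ∪ Q) ∖ R splits into 3 disjoint pieces (area 24.6899, area 0.2875, area 3.3577).

3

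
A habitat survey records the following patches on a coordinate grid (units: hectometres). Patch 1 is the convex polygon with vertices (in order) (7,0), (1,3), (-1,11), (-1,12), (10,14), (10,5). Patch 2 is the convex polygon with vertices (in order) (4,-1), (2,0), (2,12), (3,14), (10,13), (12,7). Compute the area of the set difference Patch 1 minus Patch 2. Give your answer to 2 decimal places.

|Patch 1| = 112.5, |Patch 1∩Patch 2| = 86.4767.
|Patch 1 ∖ Patch 2| = |Patch 1| − |Patch 1∩Patch 2| = 112.5 − 86.4767 = 26.02.

26.02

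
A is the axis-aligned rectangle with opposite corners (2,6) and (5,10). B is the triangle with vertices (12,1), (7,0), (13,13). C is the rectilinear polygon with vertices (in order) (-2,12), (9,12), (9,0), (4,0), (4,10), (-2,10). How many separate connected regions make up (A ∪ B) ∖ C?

2

(A ∪ B) ∖ C splits into 2 disjoint pieces (area 8, area 25.5667).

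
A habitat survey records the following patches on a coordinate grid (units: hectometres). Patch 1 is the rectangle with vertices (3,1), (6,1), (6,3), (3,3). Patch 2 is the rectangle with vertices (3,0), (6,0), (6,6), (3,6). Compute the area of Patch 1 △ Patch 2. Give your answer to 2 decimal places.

|Patch 1∩Patch 2|: x∈[3,6], y∈[1,3] → 3·2 = 6.
|Patch 1 △ Patch 2| = |Patch 1| + |Patch 2| − 2·|Patch 1∩Patch 2| = 6 + 18 − 12 = 12.00.

12.00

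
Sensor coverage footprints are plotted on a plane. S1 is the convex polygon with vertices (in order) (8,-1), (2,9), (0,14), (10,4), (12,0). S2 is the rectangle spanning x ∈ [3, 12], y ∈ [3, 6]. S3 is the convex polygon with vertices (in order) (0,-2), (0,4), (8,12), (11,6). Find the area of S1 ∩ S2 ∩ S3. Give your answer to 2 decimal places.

10.82

The intersection is the polygon with vertices (8,6), (9.263,4.737), (6.875,3), (5.6,3), (3.8,6).
By the shoelace formula its area is 10.82.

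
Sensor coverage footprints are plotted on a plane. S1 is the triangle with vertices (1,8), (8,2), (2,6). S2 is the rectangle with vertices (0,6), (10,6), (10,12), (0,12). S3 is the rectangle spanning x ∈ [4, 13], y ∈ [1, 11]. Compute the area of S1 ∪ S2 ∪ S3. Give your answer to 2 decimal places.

By inclusion–exclusion:
Individual areas: |S1| = 4, |S2| = 60, |S3| = 90.
|S1∩S2| = 1.3333.
|S1∩S3| = 1.5238.
|S2∩S3|: x∈[4,10], y∈[6,11] → 6·5 = 30.
|S1∩S2∩S3| = 0.
|S1 ∪ S2 ∪ S3| = 154 − 32.8571 + 0 = 121.14.

121.14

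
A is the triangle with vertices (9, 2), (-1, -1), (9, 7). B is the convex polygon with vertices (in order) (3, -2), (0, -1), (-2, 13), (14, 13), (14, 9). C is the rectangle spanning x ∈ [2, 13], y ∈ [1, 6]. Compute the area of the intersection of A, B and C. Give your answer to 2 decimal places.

17.25

The intersection is the polygon with vertices (7.75,6), (9,6), (9,4), (6.143,1.143), (5.667,1), (2,1), (2,1.4).
By the shoelace formula its area is 17.25.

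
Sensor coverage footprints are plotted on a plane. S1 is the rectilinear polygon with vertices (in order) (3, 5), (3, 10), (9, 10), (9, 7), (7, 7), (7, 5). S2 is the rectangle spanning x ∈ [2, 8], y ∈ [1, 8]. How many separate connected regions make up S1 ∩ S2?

S1 ∩ S2 is a single connected region.

1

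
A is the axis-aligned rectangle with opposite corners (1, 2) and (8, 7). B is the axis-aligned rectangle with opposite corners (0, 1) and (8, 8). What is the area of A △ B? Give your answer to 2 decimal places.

21.00

|A∩B|: x∈[1,8], y∈[2,7] → 7·5 = 35.
|A △ B| = |A| + |B| − 2·|A∩B| = 35 + 56 − 70 = 21.00.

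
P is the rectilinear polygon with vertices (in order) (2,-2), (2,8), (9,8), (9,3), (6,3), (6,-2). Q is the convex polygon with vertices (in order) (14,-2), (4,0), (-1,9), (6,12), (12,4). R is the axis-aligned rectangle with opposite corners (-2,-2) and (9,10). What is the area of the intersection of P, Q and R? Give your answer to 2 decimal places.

43.80

The intersection is the polygon with vertices (9,8), (9,3), (6,3), (6,-0.4), (4,0), (2,3.6), (2,8).
By the shoelace formula its area is 43.80.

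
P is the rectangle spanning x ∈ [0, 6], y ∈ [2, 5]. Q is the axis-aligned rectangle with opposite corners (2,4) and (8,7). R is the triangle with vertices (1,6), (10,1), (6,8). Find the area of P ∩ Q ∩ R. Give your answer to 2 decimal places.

2.30

The intersection is the polygon with vertices (6,4), (4.6,4), (2.8,5), (6,5).
By the shoelace formula its area is 2.30.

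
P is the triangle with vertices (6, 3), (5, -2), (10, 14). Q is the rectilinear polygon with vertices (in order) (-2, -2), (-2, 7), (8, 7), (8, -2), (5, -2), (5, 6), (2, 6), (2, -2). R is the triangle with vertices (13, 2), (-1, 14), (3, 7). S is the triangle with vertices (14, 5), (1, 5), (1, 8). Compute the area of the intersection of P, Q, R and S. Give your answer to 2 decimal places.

0.62

The intersection is the polygon with vertices (7.188,5), (7,5), (6.769,5.115), (7.29,6.548), (7.646,6.466).
By the shoelace formula its area is 0.62.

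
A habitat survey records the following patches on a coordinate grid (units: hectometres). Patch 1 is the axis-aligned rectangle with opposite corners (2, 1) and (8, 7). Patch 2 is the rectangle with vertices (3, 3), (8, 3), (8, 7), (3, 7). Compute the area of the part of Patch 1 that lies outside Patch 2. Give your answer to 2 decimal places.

|Patch 1∩Patch 2|: x∈[3,8], y∈[3,7] → 5·4 = 20.
|Patch 1| = 36.
|Patch 1 ∖ Patch 2| = |Patch 1| − |Patch 1∩Patch 2| = 36 − 20 = 16.00.

16.00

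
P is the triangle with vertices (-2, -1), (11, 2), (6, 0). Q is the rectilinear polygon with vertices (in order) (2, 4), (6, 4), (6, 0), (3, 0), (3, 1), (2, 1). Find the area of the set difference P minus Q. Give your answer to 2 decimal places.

|P| = 5.5, |P∩Q| = 1.5.
|P ∖ Q| = |P| − |P∩Q| = 5.5 − 1.5 = 4.00.

4.00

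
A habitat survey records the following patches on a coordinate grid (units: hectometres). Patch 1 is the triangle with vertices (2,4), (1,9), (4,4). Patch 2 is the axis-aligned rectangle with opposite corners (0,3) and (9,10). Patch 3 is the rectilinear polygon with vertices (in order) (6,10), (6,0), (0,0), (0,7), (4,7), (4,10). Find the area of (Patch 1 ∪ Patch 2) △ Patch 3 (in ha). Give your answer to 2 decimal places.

51.00

|Patch 1 ∪ Patch 2| = 63.
|(Patch 1 ∪ Patch 2) ∩ Patch 3| = 30.
|(Patch 1 ∪ Patch 2) △ Patch 3| = 63 + 48 − 60 = 51.00.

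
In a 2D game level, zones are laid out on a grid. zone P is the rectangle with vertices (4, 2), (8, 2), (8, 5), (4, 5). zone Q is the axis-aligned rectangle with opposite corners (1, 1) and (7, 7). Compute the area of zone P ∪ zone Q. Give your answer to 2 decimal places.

By inclusion–exclusion:
Individual areas: |zone P| = 12, |zone Q| = 36.
|zone P∩zone Q|: x∈[4,7], y∈[2,5] → 3·3 = 9.
|zone P ∪ zone Q| = 48 − 9 = 39.00.

39.00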